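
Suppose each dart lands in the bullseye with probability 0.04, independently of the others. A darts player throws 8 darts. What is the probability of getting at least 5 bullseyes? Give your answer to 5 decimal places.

X ~ Binomial(8, 0.04); P(X ≥ 5) = Σ C(8,k) p^k (1−p)^(8−k) over k:
  k=5: C(8,5)·0.04^5·0.96^3 = 0.0000051
  k=6: C(8,6)·0.04^6·0.96^2 = 0.0000001
  k=7: C(8,7)·0.04^7·0.96^1 = 0.0000000
  k=8: C(8,8)·0.04^8·0.96^0 = 0.0000000
Total = 0.0000052

0.00001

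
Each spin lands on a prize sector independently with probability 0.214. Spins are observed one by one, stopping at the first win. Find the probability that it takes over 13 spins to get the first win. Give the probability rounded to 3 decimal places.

0.044

Y = number of spins to the first success; geometric, p = 0.214.
P(Y > 13) = P(first 13 all fail) = (1−p)^13 = 0.04370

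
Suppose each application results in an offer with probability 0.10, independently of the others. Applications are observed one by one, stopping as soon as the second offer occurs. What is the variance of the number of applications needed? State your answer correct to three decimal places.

180.000

Y = total applications until the second success; negative binomial with r=2, p=0.10.
Var(Y) = r(1−p)/p² = 2·0.90 / 0.10² = 180.00000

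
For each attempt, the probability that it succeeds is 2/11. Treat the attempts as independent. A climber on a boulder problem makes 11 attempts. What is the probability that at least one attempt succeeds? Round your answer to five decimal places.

0.89001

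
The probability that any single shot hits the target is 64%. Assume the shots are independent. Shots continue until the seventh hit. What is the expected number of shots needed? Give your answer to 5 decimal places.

Y = total shots until the seventh success; negative binomial with r=7, p=0.64.
E[Y] = r / p = 7 / 0.64 = 10.9375000

10.93750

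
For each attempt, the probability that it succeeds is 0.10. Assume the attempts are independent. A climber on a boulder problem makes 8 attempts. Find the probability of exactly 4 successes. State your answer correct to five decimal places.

X ~ Binomial(n=8, p=0.10).
P(X=4) = C(8,4) · p^4 · (1−p)^4
= 70 · 0.0001 · 0.6561 = 0.0045927

0.00459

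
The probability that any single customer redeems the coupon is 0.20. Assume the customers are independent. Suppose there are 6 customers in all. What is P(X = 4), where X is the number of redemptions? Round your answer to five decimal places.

0.01536

X ~ Binomial(n=6, p=0.20).
P(X=4) = C(6,4) · p^4 · (1−p)^2
= 15 · 0.0016 · 0.64 = 0.0153600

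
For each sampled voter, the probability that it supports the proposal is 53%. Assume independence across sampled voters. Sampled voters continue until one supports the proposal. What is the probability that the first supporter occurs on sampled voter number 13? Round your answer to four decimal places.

0.0001

Geometric (trials to first success), p = 0.53.
P(Y = 13) = (1−p)^12 · p = 0.00011619 · 0.53 = 0.000062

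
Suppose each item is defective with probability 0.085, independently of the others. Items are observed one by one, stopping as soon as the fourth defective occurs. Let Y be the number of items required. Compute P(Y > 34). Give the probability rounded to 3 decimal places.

0.673

Needing more than 34 items ⇔ fewer than 4 successes in the first 34. With X ~ Binomial(34, 0.085), P(Y > 34) = P(X ≤ 3).
  k=0: C(34,0)·0.085^0·0.915^34 = 0.04879
  k=1: C(34,1)·0.085^1·0.915^33 = 0.15410
  k=2: C(34,2)·0.085^2·0.915^32 = 0.23620
  k=3: C(34,3)·0.085^3·0.915^31 = 0.23405
P(X ≤ 3) = 0.67313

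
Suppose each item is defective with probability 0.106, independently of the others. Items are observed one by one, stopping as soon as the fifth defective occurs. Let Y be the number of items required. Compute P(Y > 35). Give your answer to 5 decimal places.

Needing more than 35 items ⇔ fewer than 5 successes in the first 35. With X ~ Binomial(35, 0.106), P(Y > 35) = P(X ≤ 4).
  k=0: C(35,0)·0.106^0·0.894^35 = 0.0198067
  k=1: C(35,1)·0.106^1·0.894^34 = 0.0821958
  k=2: C(35,2)·0.106^2·0.894^33 = 0.1656788
  k=3: C(35,3)·0.106^3·0.894^32 = 0.2160866
  k=4: C(35,4)·0.106^4·0.894^31 = 0.2049681
P(X ≤ 4) = 0.6887359

0.68874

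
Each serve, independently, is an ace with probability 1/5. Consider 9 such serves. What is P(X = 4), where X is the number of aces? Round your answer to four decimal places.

0.0661

X ~ Binomial(n=9, p=0.20).
P(X=4) = C(9,4) · p^4 · (1−p)^5
= 126 · 0.0016 · 0.32768 = 0.066060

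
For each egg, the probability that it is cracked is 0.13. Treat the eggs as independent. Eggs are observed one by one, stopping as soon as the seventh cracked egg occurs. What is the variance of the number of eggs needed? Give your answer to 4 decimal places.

360.3550

Y = total eggs until the seventh success; negative binomial with r=7, p=0.13.
Var(Y) = r(1−p)/p² = 7·0.87 / 0.13² = 360.355030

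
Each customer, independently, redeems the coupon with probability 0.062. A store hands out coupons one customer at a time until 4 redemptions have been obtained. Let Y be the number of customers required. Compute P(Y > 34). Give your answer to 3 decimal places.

0.843

Needing more than 34 customers ⇔ fewer than 4 successes in the first 34. With X ~ Binomial(34, 0.062), P(Y > 34) = P(X ≤ 3).
  k=0: C(34,0)·0.062^0·0.938^34 = 0.11347
  k=1: C(34,1)·0.062^1·0.938^33 = 0.25501
  k=2: C(34,2)·0.062^2·0.938^32 = 0.27812
  k=3: C(34,3)·0.062^3·0.938^31 = 0.19609
P(X ≤ 3) = 0.84270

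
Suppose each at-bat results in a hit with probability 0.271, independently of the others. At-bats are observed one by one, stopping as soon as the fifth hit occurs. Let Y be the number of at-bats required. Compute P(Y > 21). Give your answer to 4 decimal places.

0.2888

Needing more than 21 at-bats ⇔ fewer than 5 successes in the first 21. With X ~ Binomial(21, 0.271), P(Y > 21) = P(X ≤ 4).
  k=0: C(21,0)·0.271^0·0.729^21 = 0.001310
  k=1: C(21,1)·0.271^1·0.729^20 = 0.010227
  k=2: C(21,2)·0.271^2·0.729^19 = 0.038017
  k=3: C(21,3)·0.271^3·0.729^18 = 0.089507
  k=4: C(21,4)·0.271^4·0.729^17 = 0.149730
P(X ≤ 4) = 0.288791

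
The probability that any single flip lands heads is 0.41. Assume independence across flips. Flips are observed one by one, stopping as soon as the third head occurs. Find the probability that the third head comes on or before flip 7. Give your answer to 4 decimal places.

0.6017

Finishing within 7 flips ⇔ at least 3 successes in the first 7. With X ~ Binomial(7, 0.41), P(Y ≤ 7) = 1 − P(X ≤ 2).
  k=0: C(7,0)·0.41^0·0.59^7 = 0.024887
  k=1: C(7,1)·0.41^1·0.59^6 = 0.121058
  k=2: C(7,2)·0.41^2·0.59^5 = 0.252375
1 − 0.398320 = 0.601680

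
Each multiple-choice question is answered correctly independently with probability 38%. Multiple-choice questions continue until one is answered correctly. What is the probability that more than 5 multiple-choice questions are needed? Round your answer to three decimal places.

Y = number of multiple-choice questions to the first success; geometric, p = 0.38.
P(Y > 5) = P(first 5 all fail) = (1−p)^5 = 0.09161

0.092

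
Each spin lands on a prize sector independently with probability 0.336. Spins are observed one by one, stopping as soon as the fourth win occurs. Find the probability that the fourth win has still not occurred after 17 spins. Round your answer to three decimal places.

Needing more than 17 spins ⇔ fewer than 4 successes in the first 17. With X ~ Binomial(17, 0.336), P(Y > 17) = P(X ≤ 3).
  k=0: C(17,0)·0.336^0·0.664^17 = 0.00095
  k=1: C(17,1)·0.336^1·0.664^16 = 0.00816
  k=2: C(17,2)·0.336^2·0.664^15 = 0.03302
  k=3: C(17,3)·0.336^3·0.664^14 = 0.08354
P(X ≤ 3) = 0.12566

0.126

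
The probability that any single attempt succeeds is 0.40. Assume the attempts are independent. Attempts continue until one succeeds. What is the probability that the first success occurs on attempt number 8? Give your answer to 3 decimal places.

Geometric (trials to first success), p = 0.40.
P(Y = 8) = (1−p)^7 · p = 0.027994 · 0.40 = 0.01120

0.011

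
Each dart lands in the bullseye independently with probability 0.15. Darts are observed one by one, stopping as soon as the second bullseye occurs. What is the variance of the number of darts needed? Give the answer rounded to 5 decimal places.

Y = total darts until the second success; negative binomial with r=2, p=0.15.
Var(Y) = r(1−p)/p² = 2·0.85 / 0.15² = 75.5555556

75.55556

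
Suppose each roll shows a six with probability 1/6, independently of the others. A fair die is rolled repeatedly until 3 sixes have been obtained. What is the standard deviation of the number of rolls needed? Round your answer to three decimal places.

Y = total rolls until the third success; negative binomial with r=3, p=0.166667.
SD(Y) = √[r(1−p)/p²] = √(90.00000) = 9.48683

9.487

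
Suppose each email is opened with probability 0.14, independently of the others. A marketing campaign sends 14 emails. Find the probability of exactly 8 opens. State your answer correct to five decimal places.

X ~ Binomial(n=14, p=0.14).
P(X=8) = C(14,8) · p^8 · (1−p)^6
= 3003 · 1.4758e-07 · 0.40457 = 0.0001793

0.00018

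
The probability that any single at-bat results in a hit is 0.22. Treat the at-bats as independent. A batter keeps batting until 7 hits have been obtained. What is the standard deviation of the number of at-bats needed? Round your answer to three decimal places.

10.621

Y = total at-bats until the seventh success; negative binomial with r=7, p=0.22.
SD(Y) = √[r(1−p)/p²] = √(112.80992) = 10.62120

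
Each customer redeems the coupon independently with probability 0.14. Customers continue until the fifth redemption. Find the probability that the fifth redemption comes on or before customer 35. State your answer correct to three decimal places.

0.554

Finishing within 35 customers ⇔ at least 5 successes in the first 35. With X ~ Binomial(35, 0.14), P(Y ≤ 35) = 1 − P(X ≤ 4).
  k=0: C(35,0)·0.14^0·0.86^35 = 0.00510
  k=1: C(35,1)·0.14^1·0.86^34 = 0.02905
  k=2: C(35,2)·0.14^2·0.86^33 = 0.08039
  k=3: C(35,3)·0.14^3·0.86^32 = 0.14396
  k=4: C(35,4)·0.14^4·0.86^31 = 0.18748
1 − 0.44599 = 0.55401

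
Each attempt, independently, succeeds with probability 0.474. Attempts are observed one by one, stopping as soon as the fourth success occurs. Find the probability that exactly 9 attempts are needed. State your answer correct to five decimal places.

Y = trial on which the fourth success occurs; negative binomial, r=4, p=0.474.
P(Y=9) = C(8,3) · p^4 · (1−p)^5
= 56 · 0.050479 · 0.040265 = 0.1138230

0.11382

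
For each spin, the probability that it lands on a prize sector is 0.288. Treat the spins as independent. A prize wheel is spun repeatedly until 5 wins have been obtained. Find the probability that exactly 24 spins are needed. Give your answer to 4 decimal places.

0.0276

Y = trial on which the fifth success occurs; negative binomial, r=5, p=0.288.
P(Y=24) = C(23,4) · p^5 · (1−p)^19
= 8855 · 0.0019814 · 0.0015744 = 0.027623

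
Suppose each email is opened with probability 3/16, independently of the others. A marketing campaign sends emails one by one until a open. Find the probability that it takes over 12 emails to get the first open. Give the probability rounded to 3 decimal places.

0.083

Y = number of emails to the first success; geometric, p = 0.1875.
P(Y > 12) = P(first 12 all fail) = (1−p)^12 = 0.08277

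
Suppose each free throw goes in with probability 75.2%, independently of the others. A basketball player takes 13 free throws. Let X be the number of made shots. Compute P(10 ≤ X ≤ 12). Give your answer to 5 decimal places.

X ~ Binomial(13, 0.752); P(10 ≤ X ≤ 12) = Σ C(13,k) p^k (1−p)^(13−k) over k:
  k=10: C(13,10)·0.752^10·0.248^3 = 0.2522897
  k=11: C(13,11)·0.752^11·0.248^2 = 0.2086384
  k=12: C(13,12)·0.752^12·0.248^1 = 0.1054409
Total = 0.5663690

0.56637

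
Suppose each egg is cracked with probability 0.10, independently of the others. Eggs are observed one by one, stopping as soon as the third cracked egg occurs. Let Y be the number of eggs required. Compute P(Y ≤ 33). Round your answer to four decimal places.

Finishing within 33 eggs ⇔ at least 3 successes in the first 33. With X ~ Binomial(33, 0.10), P(Y ≤ 33) = 1 − P(X ≤ 2).
  k=0: C(33,0)·0.10^0·0.90^33 = 0.030903
  k=1: C(33,1)·0.10^1·0.90^32 = 0.113312
  k=2: C(33,2)·0.10^2·0.90^31 = 0.201443
1 − 0.345658 = 0.654342

0.6543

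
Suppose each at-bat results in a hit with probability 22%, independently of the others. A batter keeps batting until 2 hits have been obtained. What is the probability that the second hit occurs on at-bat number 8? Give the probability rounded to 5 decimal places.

0.07630

Y = trial on which the second success occurs; negative binomial, r=2, p=0.22.
P(Y=8) = C(7,1) · p^2 · (1−p)^6
= 7 · 0.0484 · 0.2252 = 0.0762976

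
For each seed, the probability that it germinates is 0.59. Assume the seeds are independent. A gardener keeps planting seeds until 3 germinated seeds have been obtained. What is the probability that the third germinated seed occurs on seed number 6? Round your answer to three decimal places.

Y = trial on which the third success occurs; negative binomial, r=3, p=0.59.
P(Y=6) = C(5,2) · p^3 · (1−p)^3
= 10 · 0.20538 · 0.068921 = 0.14155

0.142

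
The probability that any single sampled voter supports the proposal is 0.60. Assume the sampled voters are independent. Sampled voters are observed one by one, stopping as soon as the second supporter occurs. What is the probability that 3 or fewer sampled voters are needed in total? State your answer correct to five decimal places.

0.64800

Finishing within 3 sampled voters ⇔ at least 2 successes in the first 3. With X ~ Binomial(3, 0.60), P(Y ≤ 3) = 1 − P(X ≤ 1).
  k=0: C(3,0)·0.60^0·0.40^3 = 0.0640000
  k=1: C(3,1)·0.60^1·0.40^2 = 0.2880000
1 − 0.3520000 = 0.6480000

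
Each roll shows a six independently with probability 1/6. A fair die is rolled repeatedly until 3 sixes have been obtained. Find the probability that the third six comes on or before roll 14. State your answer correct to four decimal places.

0.4205

Finishing within 14 rolls ⇔ at least 3 successes in the first 14. With X ~ Binomial(14, 0.166667), P(Y ≤ 14) = 1 − P(X ≤ 2).
  k=0: C(14,0)·0.166667^0·0.833333^14 = 0.077887
  k=1: C(14,1)·0.166667^1·0.833333^13 = 0.218082
  k=2: C(14,2)·0.166667^2·0.833333^12 = 0.283507
1 − 0.579476 = 0.420524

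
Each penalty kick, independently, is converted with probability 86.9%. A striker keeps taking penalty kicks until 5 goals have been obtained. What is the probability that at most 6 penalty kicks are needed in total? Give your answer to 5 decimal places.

0.82016

Finishing within 6 penalty kicks ⇔ at least 5 successes in the first 6. With X ~ Binomial(6, 0.869), P(Y ≤ 6) = 1 − P(X ≤ 4).
  k=0: C(6,0)·0.869^0·0.131^6 = 0.0000051
  k=1: C(6,1)·0.869^1·0.131^5 = 0.0002012
  k=2: C(6,2)·0.869^2·0.131^4 = 0.0033359
  k=3: C(6,3)·0.869^3·0.131^3 = 0.0295055
  k=4: C(6,4)·0.869^4·0.131^2 = 0.1467956
1 − 0.1798432 = 0.8201568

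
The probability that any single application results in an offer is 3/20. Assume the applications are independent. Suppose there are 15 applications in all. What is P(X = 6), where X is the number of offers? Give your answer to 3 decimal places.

X ~ Binomial(n=15, p=0.15).
P(X=6) = C(15,6) · p^6 · (1−p)^9
= 5005 · 1.1391e-05 · 0.23162 = 0.01320

0.013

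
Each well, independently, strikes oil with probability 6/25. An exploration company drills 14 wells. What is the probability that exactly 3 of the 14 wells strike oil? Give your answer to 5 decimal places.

X ~ Binomial(n=14, p=0.24).
P(X=3) = C(14,3) · p^3 · (1−p)^11
= 364 · 0.013824 · 0.04886 = 0.2458582

0.24586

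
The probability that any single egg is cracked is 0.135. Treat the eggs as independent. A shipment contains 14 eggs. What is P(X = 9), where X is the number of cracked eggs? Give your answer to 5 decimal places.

0.00001

X ~ Binomial(n=14, p=0.135).
P(X=9) = C(14,9) · p^9 · (1−p)^5
= 2002 · 1.4894e-08 · 0.48426 = 0.0000144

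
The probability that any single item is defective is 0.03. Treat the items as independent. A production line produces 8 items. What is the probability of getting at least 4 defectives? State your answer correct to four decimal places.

0.0001

X ~ Binomial(8, 0.03); P(X ≥ 4) = Σ C(8,k) p^k (1−p)^(8−k) over k:
  k=4: C(8,4)·0.03^4·0.97^4 = 0.000050
  k=5: C(8,5)·0.03^5·0.97^3 = 0.000001
  k=6: C(8,6)·0.03^6·0.97^2 = 0.000000
  k=7: C(8,7)·0.03^7·0.97^1 = 0.000000
  k=8: C(8,8)·0.03^8·0.97^0 = 0.000000
Total = 0.000051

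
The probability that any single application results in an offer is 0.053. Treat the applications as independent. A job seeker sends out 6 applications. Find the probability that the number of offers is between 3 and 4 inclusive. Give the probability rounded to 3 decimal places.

0.003

X ~ Binomial(6, 0.053); P(3 ≤ X ≤ 4) = Σ C(6,k) p^k (1−p)^(6−k) over k:
  k=3: C(6,3)·0.053^3·0.947^3 = 0.00253
  k=4: C(6,4)·0.053^4·0.947^2 = 0.00011
Total = 0.00263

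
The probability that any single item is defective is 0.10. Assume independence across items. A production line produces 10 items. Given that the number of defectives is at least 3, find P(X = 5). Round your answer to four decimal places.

0.0212

X ~ Binomial(10, 0.10). Want P(X=5 | X≥3) = P(X=5) / P(X≥3).
P(X=5) = C(10,5)·0.10^5·0.90^5 = 0.001488
P(X≥3) = 1 − 0.348678 − 0.387420 − 0.193710 = 0.070191
Ratio = 0.001488 / 0.070191 = 0.021200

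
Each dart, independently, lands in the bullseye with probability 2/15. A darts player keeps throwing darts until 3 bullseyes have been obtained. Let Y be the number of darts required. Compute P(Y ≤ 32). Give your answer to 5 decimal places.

0.81873

Finishing within 32 darts ⇔ at least 3 successes in the first 32. With X ~ Binomial(32, 0.133333), P(Y ≤ 32) = 1 − P(X ≤ 2).
  k=0: C(32,0)·0.133333^0·0.866667^32 = 0.0102628
  k=1: C(32,1)·0.133333^1·0.866667^31 = 0.0505247
  k=2: C(32,2)·0.133333^2·0.866667^30 = 0.1204819
1 − 0.1812694 = 0.8187306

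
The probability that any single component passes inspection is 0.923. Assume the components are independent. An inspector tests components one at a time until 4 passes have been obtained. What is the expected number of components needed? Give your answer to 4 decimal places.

Y = total components until the fourth success; negative binomial with r=4, p=0.923.
E[Y] = r / p = 4 / 0.923 = 4.333694

4.3337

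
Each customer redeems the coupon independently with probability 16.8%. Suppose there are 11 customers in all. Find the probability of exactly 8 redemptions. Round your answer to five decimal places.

0.00006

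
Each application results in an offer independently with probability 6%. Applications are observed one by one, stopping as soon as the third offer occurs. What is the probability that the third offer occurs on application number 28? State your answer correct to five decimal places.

0.01614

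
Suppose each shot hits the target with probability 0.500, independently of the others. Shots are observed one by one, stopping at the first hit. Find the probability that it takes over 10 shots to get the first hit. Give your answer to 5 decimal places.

Y = number of shots to the first success; geometric, p = 0.50.
P(Y > 10) = P(first 10 all fail) = (1−p)^10 = 0.0009766

0.00098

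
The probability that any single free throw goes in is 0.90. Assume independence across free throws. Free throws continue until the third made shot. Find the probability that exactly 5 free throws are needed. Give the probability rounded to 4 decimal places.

0.0437

Y = trial on which the third success occurs; negative binomial, r=3, p=0.90.
P(Y=5) = C(4,2) · p^3 · (1−p)^2
= 6 · 0.729 · 0.01 = 0.043740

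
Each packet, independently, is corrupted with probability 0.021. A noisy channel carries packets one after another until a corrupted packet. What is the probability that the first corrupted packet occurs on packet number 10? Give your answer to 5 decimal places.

0.01735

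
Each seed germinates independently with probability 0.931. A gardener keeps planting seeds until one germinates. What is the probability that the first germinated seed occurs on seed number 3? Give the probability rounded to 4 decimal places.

0.0044

Geometric (trials to first success), p = 0.931.
P(Y = 3) = (1−p)^2 · p = 0.004761 · 0.931 = 0.004432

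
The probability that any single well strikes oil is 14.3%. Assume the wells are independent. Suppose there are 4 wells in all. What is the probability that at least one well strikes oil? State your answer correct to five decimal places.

0.46058

P(at least one) = 1 − P(none) = 1 − (1 − 0.143)^4
= 1 − 0.5394153 = 0.4605847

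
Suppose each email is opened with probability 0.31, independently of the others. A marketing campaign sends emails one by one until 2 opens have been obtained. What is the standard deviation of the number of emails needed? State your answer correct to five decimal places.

3.78946

Y = total emails until the second success; negative binomial with r=2, p=0.31.
SD(Y) = √[r(1−p)/p²] = √(14.3600416) = 3.7894646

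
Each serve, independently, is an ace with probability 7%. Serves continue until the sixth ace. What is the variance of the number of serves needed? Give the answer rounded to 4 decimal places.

Y = total serves until the sixth success; negative binomial with r=6, p=0.07.
Var(Y) = r(1−p)/p² = 6·0.93 / 0.07² = 1138.775510

1138.7755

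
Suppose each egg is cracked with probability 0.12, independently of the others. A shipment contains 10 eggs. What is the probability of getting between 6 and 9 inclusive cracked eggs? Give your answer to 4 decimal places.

X ~ Binomial(10, 0.12); P(6 ≤ X ≤ 9) = Σ C(10,k) p^k (1−p)^(10−k) over k:
  k=6: C(10,6)·0.12^6·0.88^4 = 0.000376
  k=7: C(10,7)·0.12^7·0.88^3 = 0.000029
  k=8: C(10,8)·0.12^8·0.88^2 = 0.000001
  k=9: C(10,9)·0.12^9·0.88^1 = 0.000000
Total = 0.000407

0.0004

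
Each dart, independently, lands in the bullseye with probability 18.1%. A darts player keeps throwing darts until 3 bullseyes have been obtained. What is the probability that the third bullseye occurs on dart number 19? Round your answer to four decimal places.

0.0372

Y = trial on which the third success occurs; negative binomial, r=3, p=0.181.
P(Y=19) = C(18,2) · p^3 · (1−p)^16
= 153 · 0.0059297 · 0.040977 = 0.037177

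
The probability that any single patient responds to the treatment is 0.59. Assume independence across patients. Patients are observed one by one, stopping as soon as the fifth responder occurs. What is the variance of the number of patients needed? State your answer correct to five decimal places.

5.88911

Y = total patients until the fifth success; negative binomial with r=5, p=0.59.
Var(Y) = r(1−p)/p² = 5·0.41 / 0.59² = 5.8891123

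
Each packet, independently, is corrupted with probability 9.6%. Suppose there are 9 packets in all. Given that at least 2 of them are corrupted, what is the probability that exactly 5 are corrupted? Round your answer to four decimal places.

0.0032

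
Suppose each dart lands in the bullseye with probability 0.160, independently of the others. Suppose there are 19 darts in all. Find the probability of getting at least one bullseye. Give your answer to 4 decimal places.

P(at least one) = 1 − P(none) = 1 − (1 − 0.16)^19
= 1 − 0.036417 = 0.963583

0.9636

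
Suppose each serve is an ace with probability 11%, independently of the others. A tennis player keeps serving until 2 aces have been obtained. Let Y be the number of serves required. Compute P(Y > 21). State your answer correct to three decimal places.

0.311

Needing more than 21 serves ⇔ fewer than 2 successes in the first 21. With X ~ Binomial(21, 0.11), P(Y > 21) = P(X ≤ 1).
  k=0: C(21,0)·0.11^0·0.89^21 = 0.08653
  k=1: C(21,1)·0.11^1·0.89^20 = 0.22460
P(X ≤ 1) = 0.31114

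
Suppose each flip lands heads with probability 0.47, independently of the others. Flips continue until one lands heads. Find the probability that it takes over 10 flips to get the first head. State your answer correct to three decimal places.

Y = number of flips to the first success; geometric, p = 0.47.
P(Y > 10) = P(first 10 all fail) = (1−p)^10 = 0.00175

0.002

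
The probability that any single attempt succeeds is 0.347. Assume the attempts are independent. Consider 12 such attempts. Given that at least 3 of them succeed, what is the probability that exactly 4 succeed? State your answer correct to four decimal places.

0.2812

X ~ Binomial(12, 0.347). Want P(X=4 | X≥3) = P(X=4) / P(X≥3).
P(X=4) = C(12,4)·0.347^4·0.653^8 = 0.237262
P(X≥3) = 1 − 0.006011 − 0.038331 − 0.112030 = 0.843627
Ratio = 0.237262 / 0.843627 = 0.281241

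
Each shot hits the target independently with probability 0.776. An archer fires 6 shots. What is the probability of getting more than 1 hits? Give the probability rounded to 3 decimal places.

0.997

X ~ Binomial(6, 0.776); P(X ≥ 2) = Σ C(6,k) p^k (1−p)^(6−k) over k:
  k=2: C(6,2)·0.776^2·0.224^4 = 0.02274
  k=3: C(6,3)·0.776^3·0.224^3 = 0.10504
  k=4: C(6,4)·0.776^4·0.224^2 = 0.27292
  k=5: C(6,5)·0.776^5·0.224^1 = 0.37819
  k=6: C(6,6)·0.776^6·0.224^0 = 0.21836
Total = 0.99725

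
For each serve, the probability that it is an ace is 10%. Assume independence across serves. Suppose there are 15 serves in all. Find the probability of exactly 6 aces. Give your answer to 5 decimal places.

0.00194

X ~ Binomial(n=15, p=0.10).
P(X=6) = C(15,6) · p^6 · (1−p)^9
= 5005 · 1e-06 · 0.38742 = 0.0019390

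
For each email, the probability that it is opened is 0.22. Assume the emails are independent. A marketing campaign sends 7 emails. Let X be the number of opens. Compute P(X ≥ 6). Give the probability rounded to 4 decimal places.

0.0006

X ~ Binomial(7, 0.22); P(X ≥ 6) = Σ C(7,k) p^k (1−p)^(7−k) over k:
  k=6: C(7,6)·0.22^6·0.78^1 = 0.000619
  k=7: C(7,7)·0.22^7·0.78^0 = 0.000025
Total = 0.000644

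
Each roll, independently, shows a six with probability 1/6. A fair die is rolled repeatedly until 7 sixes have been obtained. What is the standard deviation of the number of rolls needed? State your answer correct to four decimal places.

14.4914

Y = total rolls until the seventh success; negative binomial with r=7, p=0.166667.
SD(Y) = √[r(1−p)/p²] = √(210.000000) = 14.491377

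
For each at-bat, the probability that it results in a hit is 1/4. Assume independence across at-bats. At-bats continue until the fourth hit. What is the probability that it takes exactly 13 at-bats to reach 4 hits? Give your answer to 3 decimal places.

0.065

Y = trial on which the fourth success occurs; negative binomial, r=4, p=0.25.
P(Y=13) = C(12,3) · p^4 · (1−p)^9
= 220 · 0.0039062 · 0.075085 = 0.06453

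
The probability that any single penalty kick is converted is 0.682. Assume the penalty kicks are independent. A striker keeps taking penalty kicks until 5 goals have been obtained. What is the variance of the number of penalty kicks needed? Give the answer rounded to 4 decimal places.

Y = total penalty kicks until the fifth success; negative binomial with r=5, p=0.682.
Var(Y) = r(1−p)/p² = 5·0.318 / 0.682² = 3.418443

3.4184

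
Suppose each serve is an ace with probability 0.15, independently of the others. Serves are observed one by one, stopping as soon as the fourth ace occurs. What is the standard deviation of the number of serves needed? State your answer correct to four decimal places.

Y = total serves until the fourth success; negative binomial with r=4, p=0.15.
SD(Y) = √[r(1−p)/p²] = √(151.111111) = 12.292726

12.2927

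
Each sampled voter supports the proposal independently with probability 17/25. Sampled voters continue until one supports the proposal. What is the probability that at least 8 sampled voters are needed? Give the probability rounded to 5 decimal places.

0.00034

Y = number of sampled voters to the first success; geometric, p = 0.68.
P(Y > 7) = P(first 7 all fail) = (1−p)^7 = 0.0003436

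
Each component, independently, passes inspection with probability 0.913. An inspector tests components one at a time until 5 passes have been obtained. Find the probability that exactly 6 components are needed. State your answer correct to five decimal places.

0.27596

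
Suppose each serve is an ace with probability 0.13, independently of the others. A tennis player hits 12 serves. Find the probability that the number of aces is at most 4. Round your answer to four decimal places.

X ~ Binomial(12, 0.13); P(X ≤ 4) = Σ C(12,k) p^k (1−p)^(12−k) over k:
  k=0: C(12,0)·0.13^0·0.87^12 = 0.188032
  k=1: C(12,1)·0.13^1·0.87^11 = 0.337160
  k=2: C(12,2)·0.13^2·0.87^10 = 0.277091
  k=3: C(12,3)·0.13^3·0.87^9 = 0.138015
  k=4: C(12,4)·0.13^4·0.87^8 = 0.046402
Total = 0.986700

0.9867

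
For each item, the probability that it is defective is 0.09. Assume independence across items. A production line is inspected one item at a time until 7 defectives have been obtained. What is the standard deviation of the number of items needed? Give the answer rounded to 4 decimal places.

28.0432

Y = total items until the seventh success; negative binomial with r=7, p=0.09.
SD(Y) = √[r(1−p)/p²] = √(786.419753) = 28.043177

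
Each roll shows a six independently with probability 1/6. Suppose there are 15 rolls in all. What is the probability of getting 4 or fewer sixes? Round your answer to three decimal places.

0.910

X ~ Binomial(15, 0.166667); P(X ≤ 4) = Σ C(15,k) p^k (1−p)^(15−k) over k:
  k=0: C(15,0)·0.166667^0·0.833333^15 = 0.06491
  k=1: C(15,1)·0.166667^1·0.833333^14 = 0.19472
  k=2: C(15,2)·0.166667^2·0.833333^13 = 0.27260
  k=3: C(15,3)·0.166667^3·0.833333^12 = 0.23626
  k=4: C(15,4)·0.166667^4·0.833333^11 = 0.14175
Total = 0.91023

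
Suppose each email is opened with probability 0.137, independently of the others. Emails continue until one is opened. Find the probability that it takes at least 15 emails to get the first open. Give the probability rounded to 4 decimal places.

Y = number of emails to the first success; geometric, p = 0.137.
P(Y > 14) = P(first 14 all fail) = (1−p)^14 = 0.127102

0.1271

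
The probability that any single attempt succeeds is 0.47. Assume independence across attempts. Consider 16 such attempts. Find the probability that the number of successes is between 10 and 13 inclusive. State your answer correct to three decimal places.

X ~ Binomial(16, 0.47); P(10 ≤ X ≤ 13) = Σ C(16,k) p^k (1−p)^(16−k) over k:
  k=10: C(16,10)·0.47^10·0.53^6 = 0.09336
  k=11: C(16,11)·0.47^11·0.53^5 = 0.04516
  k=12: C(16,12)·0.47^12·0.53^4 = 0.01669
  k=13: C(16,13)·0.47^13·0.53^3 = 0.00455
Total = 0.15976

0.160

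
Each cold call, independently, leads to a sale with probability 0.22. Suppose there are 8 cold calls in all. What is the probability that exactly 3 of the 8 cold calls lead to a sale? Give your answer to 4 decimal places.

0.1722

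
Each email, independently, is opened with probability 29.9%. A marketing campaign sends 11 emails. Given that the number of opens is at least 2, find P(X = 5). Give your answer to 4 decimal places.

X ~ Binomial(11, 0.299). Want P(X=5 | X≥2) = P(X=5) / P(X≥2).
P(X=5) = C(11,5)·0.299^5·0.701^6 = 0.131010
P(X≥2) = 1 − 0.020086 − 0.094242 = 0.885672
Ratio = 0.131010 / 0.885672 = 0.147922

0.1479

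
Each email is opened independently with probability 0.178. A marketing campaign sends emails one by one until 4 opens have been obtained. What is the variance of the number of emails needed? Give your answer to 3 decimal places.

103.775

Y = total emails until the fourth success; negative binomial with r=4, p=0.178.
Var(Y) = r(1−p)/p² = 4·0.822 / 0.178² = 103.77478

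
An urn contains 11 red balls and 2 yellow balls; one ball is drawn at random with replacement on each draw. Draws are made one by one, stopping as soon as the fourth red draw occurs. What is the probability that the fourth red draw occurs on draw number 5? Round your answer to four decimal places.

Y = trial on which the fourth success occurs; negative binomial, r=4, p=0.846154.
P(Y=5) = C(4,3) · p^4 · (1−p)^1
= 4 · 0.51262 · 0.15385 = 0.315460

0.3155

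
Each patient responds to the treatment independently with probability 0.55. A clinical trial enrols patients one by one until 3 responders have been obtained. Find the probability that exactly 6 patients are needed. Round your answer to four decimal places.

Y = trial on which the third success occurs; negative binomial, r=3, p=0.55.
P(Y=6) = C(5,2) · p^3 · (1−p)^3
= 10 · 0.16637 · 0.091125 = 0.151609

0.1516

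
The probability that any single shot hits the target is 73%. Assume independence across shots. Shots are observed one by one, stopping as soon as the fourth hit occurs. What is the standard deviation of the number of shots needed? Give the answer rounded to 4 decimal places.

Y = total shots until the fourth success; negative binomial with r=4, p=0.73.
SD(Y) = √[r(1−p)/p²] = √(2.026647) = 1.423603

1.4236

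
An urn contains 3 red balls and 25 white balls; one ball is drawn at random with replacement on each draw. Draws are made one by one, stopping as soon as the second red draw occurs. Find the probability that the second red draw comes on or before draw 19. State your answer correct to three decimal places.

0.619

Finishing within 19 draws ⇔ at least 2 successes in the first 19. With X ~ Binomial(19, 0.107143), P(Y ≤ 19) = 1 − P(X ≤ 1).
  k=0: C(19,0)·0.107143^0·0.892857^19 = 0.11611
  k=1: C(19,1)·0.107143^1·0.892857^18 = 0.26472
1 − 0.38083 = 0.61917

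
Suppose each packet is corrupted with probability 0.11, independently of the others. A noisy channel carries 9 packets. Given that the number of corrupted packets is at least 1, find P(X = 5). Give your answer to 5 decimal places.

0.00196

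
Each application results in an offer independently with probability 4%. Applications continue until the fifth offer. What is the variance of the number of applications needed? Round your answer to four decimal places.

Y = total applications until the fifth success; negative binomial with r=5, p=0.04.
Var(Y) = r(1−p)/p² = 5·0.96 / 0.04² = 3000.000000

3000.0000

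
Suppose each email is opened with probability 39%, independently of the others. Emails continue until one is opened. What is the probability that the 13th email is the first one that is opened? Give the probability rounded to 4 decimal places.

Geometric (trials to first success), p = 0.39.
P(Y = 13) = (1−p)^12 · p = 0.0026543 · 0.39 = 0.001035

0.0010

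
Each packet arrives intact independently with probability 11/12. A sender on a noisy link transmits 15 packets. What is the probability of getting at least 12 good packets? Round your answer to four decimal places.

X ~ Binomial(15, 0.916667); P(X ≥ 12) = Σ C(15,k) p^k (1−p)^(15−k) over k:
  k=12: C(15,12)·0.916667^12·0.083333^3 = 0.092684
  k=13: C(15,13)·0.916667^13·0.083333^2 = 0.235275
  k=14: C(15,14)·0.916667^14·0.083333^1 = 0.369718
  k=15: C(15,15)·0.916667^15·0.083333^0 = 0.271126
Total = 0.968803

0.9688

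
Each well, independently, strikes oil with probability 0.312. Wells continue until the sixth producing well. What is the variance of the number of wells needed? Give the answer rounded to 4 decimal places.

42.4063

Y = total wells until the sixth success; negative binomial with r=6, p=0.312.
Var(Y) = r(1−p)/p² = 6·0.688 / 0.312² = 42.406312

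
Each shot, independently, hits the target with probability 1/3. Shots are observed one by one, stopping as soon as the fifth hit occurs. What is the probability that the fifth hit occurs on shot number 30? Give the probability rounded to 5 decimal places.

0.00387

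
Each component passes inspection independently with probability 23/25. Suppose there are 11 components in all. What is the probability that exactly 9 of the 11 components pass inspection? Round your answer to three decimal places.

X ~ Binomial(n=11, p=0.92).
P(X=9) = C(11,9) · p^9 · (1−p)^2
= 55 · 0.47216 · 0.0064 = 0.16620

0.166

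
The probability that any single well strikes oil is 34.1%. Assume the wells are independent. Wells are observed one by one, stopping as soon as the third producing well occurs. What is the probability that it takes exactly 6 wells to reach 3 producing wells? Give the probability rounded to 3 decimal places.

0.113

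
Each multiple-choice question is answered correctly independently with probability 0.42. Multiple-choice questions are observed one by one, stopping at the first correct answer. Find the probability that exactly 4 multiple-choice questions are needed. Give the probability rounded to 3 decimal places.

0.082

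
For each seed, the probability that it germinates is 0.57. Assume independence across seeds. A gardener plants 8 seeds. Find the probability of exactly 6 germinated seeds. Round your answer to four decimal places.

X ~ Binomial(n=8, p=0.57).
P(X=6) = C(8,6) · p^6 · (1−p)^2
= 28 · 0.034296 · 0.1849 = 0.177560

0.1776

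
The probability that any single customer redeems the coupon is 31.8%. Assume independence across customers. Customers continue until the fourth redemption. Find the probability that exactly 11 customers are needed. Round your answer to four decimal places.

0.0842

Y = trial on which the fourth success occurs; negative binomial, r=4, p=0.318.
P(Y=11) = C(10,3) · p^4 · (1−p)^7
= 120 · 0.010226 · 0.068626 = 0.084213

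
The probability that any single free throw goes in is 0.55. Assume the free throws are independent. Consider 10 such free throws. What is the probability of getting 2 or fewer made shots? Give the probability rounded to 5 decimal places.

0.02739

X ~ Binomial(10, 0.55); P(X ≤ 2) = Σ C(10,k) p^k (1−p)^(10−k) over k:
  k=0: C(10,0)·0.55^0·0.45^10 = 0.0003405
  k=1: C(10,1)·0.55^1·0.45^9 = 0.0041617
  k=2: C(10,2)·0.55^2·0.45^8 = 0.0228896
Total = 0.0273918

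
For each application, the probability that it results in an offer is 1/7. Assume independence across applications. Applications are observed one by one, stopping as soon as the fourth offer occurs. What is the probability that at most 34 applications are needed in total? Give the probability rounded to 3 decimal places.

0.736

Finishing within 34 applications ⇔ at least 4 successes in the first 34. With X ~ Binomial(34, 0.142857), P(Y ≤ 34) = 1 − P(X ≤ 3).
  k=0: C(34,0)·0.142857^0·0.857143^34 = 0.00529
  k=1: C(34,1)·0.142857^1·0.857143^33 = 0.03000
  k=2: C(34,2)·0.142857^2·0.857143^32 = 0.08250
  k=3: C(34,3)·0.142857^3·0.857143^31 = 0.14667
1 − 0.26447 = 0.73553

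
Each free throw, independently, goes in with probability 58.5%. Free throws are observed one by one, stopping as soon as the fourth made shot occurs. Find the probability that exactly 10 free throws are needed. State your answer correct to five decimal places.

0.05026

Y = trial on which the fourth success occurs; negative binomial, r=4, p=0.585.
P(Y=10) = C(9,3) · p^4 · (1−p)^6
= 84 · 0.11712 · 0.0051084 = 0.0502564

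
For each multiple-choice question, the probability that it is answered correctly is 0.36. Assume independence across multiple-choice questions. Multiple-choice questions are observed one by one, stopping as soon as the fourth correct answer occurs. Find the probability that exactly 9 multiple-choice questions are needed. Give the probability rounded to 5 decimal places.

Y = trial on which the fourth success occurs; negative binomial, r=4, p=0.36.
P(Y=9) = C(8,3) · p^4 · (1−p)^5
= 56 · 0.016796 · 0.10737 = 0.1009945

0.10099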